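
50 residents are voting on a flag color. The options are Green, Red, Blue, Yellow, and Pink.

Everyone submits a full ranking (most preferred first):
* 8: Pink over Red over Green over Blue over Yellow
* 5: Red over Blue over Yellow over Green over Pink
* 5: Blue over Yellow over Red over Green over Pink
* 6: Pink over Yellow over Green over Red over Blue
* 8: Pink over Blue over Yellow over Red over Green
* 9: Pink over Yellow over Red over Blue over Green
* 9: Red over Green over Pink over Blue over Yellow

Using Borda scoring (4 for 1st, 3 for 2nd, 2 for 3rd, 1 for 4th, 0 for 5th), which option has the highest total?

Green: 8×2 + 5×1 + 5×1 + 6×2 + 8×0 + 9×0 + 9×3 = 65
Red: 8×3 + 5×4 + 5×2 + 6×1 + 8×1 + 9×2 + 9×4 = 122
Blue: 8×1 + 5×3 + 5×4 + 6×0 + 8×3 + 9×1 + 9×1 = 85
Yellow: 8×0 + 5×2 + 5×3 + 6×3 + 8×2 + 9×3 + 9×0 = 86
Pink: 8×4 + 5×0 + 5×0 + 6×4 + 8×4 + 9×4 + 9×2 = 142

Pink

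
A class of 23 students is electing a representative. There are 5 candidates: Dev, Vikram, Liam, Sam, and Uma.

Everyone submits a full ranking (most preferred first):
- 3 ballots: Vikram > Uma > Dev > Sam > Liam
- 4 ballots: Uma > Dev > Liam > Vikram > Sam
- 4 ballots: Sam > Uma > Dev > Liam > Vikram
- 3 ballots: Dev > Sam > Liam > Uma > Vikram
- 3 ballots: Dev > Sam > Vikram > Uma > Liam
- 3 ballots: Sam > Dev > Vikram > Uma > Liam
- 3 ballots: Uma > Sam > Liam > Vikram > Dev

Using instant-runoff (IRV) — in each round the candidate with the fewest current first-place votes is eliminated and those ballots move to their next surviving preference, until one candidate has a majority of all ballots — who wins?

Sam

Round 1: Dev 6, Vikram 3, Liam 0, Sam 7, Uma 7. Liam eliminated.
Round 2: Dev 6, Vikram 3, Sam 7, Uma 7. Vikram eliminated.
Round 3: Dev 6, Sam 7, Uma 10. Dev eliminated.
Round 4: Sam 13, Uma 10. Sam has a majority (≥12).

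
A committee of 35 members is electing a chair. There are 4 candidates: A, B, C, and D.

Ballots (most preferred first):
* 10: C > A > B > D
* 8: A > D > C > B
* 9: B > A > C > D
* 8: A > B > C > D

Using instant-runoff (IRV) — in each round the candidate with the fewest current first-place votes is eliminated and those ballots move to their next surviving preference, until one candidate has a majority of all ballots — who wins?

A

Round 1: A 16, B 9, C 10, D 0. D eliminated.
Round 2: A 16, B 9, C 10. B eliminated.
Round 3: A 25, C 10. A has a majority (≥18).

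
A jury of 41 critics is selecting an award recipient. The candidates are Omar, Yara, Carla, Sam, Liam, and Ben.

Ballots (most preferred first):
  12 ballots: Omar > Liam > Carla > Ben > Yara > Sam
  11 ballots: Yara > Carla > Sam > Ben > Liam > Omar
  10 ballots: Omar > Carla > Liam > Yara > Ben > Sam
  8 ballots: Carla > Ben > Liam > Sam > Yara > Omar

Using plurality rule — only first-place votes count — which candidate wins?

Omar

First-place votes: Omar 22, Yara 11, Carla 8, Sam 0, Liam 0, Ben 0.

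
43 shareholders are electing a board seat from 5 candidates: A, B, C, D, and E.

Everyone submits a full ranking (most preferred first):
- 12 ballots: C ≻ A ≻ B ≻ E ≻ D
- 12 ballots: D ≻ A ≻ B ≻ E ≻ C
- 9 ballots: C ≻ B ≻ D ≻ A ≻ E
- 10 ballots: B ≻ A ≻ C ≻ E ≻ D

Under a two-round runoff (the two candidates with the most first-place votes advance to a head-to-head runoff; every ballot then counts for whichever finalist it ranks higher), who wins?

C

Round 1 first-place votes: A 0, B 10, C 21, D 12, E 0. C and D advance.
Runoff: C is ranked above D on 31 ballots, D above C on 12.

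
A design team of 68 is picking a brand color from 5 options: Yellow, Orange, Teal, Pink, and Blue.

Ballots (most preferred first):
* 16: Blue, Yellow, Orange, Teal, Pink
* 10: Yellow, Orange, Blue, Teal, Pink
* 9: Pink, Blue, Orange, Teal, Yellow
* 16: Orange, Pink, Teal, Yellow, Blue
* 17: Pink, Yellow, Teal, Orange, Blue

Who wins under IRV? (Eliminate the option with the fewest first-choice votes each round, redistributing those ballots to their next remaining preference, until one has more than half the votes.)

Orange

Round 1: Yellow 10, Orange 16, Teal 0, Pink 26, Blue 16. Teal eliminated.
Round 2: Yellow 10, Orange 16, Pink 26, Blue 16. Yellow eliminated.
Round 3: Orange 26, Pink 26, Blue 16. Blue eliminated.
Round 4: Orange 42, Pink 26. Orange has a majority (≥35).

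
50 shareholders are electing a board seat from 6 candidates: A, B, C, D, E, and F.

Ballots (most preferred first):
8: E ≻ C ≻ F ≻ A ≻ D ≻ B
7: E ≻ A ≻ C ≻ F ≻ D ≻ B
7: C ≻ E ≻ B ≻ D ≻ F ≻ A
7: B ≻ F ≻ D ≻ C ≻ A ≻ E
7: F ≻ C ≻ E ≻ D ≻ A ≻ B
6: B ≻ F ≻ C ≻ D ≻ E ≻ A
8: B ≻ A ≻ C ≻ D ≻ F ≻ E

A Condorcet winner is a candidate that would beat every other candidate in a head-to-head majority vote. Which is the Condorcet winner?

C

C vs A: 35–15
C vs B: 29–21
C vs D: 43–7
C vs E: 35–15
C vs F: 30–20
C beats every other candidate.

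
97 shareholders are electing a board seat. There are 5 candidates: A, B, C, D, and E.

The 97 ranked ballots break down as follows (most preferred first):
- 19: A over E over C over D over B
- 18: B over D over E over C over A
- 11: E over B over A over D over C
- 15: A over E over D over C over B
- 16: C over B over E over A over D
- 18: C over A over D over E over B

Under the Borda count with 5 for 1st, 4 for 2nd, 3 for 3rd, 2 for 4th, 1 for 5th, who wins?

E

A: 19×5 + 18×1 + 11×3 + 15×5 + 16×2 + 18×4 = 325
B: 19×1 + 18×5 + 11×4 + 15×1 + 16×4 + 18×1 = 250
C: 19×3 + 18×2 + 11×1 + 15×2 + 16×5 + 18×5 = 304
D: 19×2 + 18×4 + 11×2 + 15×3 + 16×1 + 18×3 = 247
E: 19×4 + 18×3 + 11×5 + 15×4 + 16×3 + 18×2 = 329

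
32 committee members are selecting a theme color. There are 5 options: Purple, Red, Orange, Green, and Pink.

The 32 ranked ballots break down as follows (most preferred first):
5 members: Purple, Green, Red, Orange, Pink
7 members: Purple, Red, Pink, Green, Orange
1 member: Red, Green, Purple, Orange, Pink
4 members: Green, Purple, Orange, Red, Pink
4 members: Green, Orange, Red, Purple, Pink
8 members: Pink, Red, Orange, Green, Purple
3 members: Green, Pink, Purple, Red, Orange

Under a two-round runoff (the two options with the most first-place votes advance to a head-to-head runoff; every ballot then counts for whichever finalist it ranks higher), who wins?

Round 1 first-place votes: Purple 12, Red 1, Orange 0, Green 11, Pink 8. Purple and Green advance.
Runoff: Purple is ranked above Green on 12 ballots, Green above Purple on 20.

Green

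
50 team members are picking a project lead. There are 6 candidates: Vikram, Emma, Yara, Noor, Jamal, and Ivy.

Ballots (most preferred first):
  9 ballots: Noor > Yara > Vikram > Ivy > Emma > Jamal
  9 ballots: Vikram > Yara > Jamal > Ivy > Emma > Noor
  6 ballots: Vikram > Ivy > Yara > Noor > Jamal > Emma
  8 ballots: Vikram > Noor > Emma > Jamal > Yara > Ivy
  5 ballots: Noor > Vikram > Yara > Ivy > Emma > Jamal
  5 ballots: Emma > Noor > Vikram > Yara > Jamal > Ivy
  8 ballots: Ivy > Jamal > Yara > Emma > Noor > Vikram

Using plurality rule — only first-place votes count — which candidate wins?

Vikram

First-place votes: Vikram 23, Emma 5, Yara 0, Noor 14, Jamal 0, Ivy 8.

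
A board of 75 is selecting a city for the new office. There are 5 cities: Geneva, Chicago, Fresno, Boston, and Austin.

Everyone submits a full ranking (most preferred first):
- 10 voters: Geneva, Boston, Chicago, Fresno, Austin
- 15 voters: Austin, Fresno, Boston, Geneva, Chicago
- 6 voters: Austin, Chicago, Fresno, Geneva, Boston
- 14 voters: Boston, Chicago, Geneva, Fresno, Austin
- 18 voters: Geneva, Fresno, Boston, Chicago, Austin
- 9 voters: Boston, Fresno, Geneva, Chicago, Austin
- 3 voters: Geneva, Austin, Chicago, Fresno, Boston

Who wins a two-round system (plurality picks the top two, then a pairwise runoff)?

Boston

Round 1 first-place votes: Geneva 31, Chicago 0, Fresno 0, Boston 23, Austin 21. Geneva and Boston advance.
Runoff: Geneva is ranked above Boston on 37 ballots, Boston above Geneva on 38.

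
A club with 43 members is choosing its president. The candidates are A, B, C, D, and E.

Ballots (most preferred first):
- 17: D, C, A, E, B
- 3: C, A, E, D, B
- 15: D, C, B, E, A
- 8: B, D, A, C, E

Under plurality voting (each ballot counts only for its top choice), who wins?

D

First-place votes: A 0, B 8, C 3, D 32, E 0.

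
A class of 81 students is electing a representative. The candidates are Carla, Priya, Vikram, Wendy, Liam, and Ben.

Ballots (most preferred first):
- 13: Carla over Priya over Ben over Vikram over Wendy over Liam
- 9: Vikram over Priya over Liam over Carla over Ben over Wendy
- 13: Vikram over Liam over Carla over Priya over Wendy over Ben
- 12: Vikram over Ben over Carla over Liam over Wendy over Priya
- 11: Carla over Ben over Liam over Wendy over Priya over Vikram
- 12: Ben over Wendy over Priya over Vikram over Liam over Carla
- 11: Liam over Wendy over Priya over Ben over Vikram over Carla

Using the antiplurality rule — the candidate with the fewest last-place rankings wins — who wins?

Last-place votes: Carla 23, Priya 12, Vikram 11, Wendy 9, Liam 13, Ben 13.

Wendy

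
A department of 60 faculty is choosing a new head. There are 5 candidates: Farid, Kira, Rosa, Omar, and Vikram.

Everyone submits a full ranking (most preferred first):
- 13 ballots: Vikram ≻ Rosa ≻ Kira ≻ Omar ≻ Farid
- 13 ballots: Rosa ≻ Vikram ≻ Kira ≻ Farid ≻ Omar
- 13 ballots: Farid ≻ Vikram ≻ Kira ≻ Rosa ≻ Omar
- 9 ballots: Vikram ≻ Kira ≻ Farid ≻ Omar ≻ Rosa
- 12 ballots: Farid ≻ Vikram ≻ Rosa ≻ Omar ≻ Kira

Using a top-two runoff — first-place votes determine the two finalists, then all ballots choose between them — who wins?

Vikram

Round 1 first-place votes: Farid 25, Kira 0, Rosa 13, Omar 0, Vikram 22. Farid and Vikram advance.
Runoff: Farid is ranked above Vikram on 25 ballots, Vikram above Farid on 35.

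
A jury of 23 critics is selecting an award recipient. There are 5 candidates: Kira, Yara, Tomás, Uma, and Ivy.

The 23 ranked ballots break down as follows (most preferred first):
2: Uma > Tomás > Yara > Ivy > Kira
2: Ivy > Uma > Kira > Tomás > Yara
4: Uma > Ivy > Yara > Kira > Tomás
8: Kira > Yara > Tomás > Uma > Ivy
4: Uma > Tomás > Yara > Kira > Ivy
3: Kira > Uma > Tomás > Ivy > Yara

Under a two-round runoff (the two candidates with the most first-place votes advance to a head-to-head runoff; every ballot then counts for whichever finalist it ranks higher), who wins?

Uma

Round 1 first-place votes: Kira 11, Yara 0, Tomás 0, Uma 10, Ivy 2. Kira and Uma advance.
Runoff: Kira is ranked above Uma on 11 ballots, Uma above Kira on 12.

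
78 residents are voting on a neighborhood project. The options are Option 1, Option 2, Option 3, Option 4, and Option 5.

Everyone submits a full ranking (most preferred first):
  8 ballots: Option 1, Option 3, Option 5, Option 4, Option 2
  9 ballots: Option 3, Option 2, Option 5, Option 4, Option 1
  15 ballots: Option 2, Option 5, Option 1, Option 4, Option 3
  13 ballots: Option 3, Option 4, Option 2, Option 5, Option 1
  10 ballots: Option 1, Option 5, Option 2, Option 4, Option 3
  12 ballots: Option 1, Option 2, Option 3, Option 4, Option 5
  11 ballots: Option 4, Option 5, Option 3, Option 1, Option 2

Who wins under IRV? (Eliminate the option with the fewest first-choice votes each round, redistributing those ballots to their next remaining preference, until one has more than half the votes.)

Option 1

Round 1: Option 1 30, Option 2 15, Option 3 22, Option 4 11, Option 5 0. Option 5 eliminated.
Round 2: Option 1 30, Option 2 15, Option 3 22, Option 4 11. Option 4 eliminated.
Round 3: Option 1 30, Option 2 15, Option 3 33. Option 2 eliminated.
Round 4: Option 1 45, Option 3 33. Option 1 has a majority (≥40).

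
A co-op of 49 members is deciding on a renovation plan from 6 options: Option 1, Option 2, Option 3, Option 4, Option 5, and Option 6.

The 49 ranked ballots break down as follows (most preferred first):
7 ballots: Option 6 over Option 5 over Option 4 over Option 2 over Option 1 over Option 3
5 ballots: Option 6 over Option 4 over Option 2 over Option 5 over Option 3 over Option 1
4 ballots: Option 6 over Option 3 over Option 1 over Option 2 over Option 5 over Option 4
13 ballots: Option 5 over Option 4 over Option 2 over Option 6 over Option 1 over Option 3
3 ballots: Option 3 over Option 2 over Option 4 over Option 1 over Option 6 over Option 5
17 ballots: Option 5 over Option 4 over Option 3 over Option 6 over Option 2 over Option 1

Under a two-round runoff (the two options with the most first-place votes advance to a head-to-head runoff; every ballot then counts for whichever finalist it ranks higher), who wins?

Option 5

Round 1 first-place votes: Option 1 0, Option 2 0, Option 3 3, Option 4 0, Option 5 30, Option 6 16. Option 5 and Option 6 advance.
Runoff: Option 5 is ranked above Option 6 on 30 ballots, Option 6 above Option 5 on 19.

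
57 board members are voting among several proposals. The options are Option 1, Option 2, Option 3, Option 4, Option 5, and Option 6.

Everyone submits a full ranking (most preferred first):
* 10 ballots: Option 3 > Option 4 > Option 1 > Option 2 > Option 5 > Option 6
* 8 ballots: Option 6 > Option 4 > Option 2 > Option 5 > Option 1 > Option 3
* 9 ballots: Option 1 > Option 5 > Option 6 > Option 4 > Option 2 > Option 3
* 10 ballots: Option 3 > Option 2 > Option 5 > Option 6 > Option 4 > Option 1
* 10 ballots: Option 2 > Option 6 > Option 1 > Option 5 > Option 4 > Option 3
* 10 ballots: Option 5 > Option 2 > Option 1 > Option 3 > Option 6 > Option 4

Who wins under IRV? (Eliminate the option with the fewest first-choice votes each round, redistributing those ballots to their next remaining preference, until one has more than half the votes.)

Option 5

Round 1: Option 1 9, Option 2 10, Option 3 20, Option 4 0, Option 5 10, Option 6 8. Option 4 eliminated.
Round 2: Option 1 9, Option 2 10, Option 3 20, Option 5 10, Option 6 8. Option 6 eliminated.
Round 3: Option 1 9, Option 2 18, Option 3 20, Option 5 10. Option 1 eliminated.
Round 4: Option 2 18, Option 3 20, Option 5 19. Option 2 eliminated.
Round 5: Option 3 20, Option 5 37. Option 5 has a majority (≥29).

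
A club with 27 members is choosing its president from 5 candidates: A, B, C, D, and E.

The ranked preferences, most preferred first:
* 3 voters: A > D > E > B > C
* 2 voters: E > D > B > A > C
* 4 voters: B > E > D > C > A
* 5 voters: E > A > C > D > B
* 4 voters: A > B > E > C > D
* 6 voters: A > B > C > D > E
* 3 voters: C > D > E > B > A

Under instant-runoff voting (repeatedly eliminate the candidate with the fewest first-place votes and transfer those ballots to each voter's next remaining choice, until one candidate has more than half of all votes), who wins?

E

Round 1: A 13, B 4, C 3, D 0, E 7. D eliminated.
Round 2: A 13, B 4, C 3, E 7. C eliminated.
Round 3: A 13, B 4, E 10. B eliminated.
Round 4: A 13, E 14. E has a majority (≥14).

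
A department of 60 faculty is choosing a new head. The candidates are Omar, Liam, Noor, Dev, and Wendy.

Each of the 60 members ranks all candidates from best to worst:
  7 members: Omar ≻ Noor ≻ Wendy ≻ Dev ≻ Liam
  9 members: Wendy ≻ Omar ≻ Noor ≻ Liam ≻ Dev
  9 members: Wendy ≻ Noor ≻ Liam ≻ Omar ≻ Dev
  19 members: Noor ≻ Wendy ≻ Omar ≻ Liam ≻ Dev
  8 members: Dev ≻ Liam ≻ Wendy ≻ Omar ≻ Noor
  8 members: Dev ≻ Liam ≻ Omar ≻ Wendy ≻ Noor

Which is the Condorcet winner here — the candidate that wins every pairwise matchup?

Wendy vs Omar: 45–15
Wendy vs Liam: 44–16
Wendy vs Noor: 34–26
Wendy vs Dev: 44–16
Wendy beats every other candidate.

Wendy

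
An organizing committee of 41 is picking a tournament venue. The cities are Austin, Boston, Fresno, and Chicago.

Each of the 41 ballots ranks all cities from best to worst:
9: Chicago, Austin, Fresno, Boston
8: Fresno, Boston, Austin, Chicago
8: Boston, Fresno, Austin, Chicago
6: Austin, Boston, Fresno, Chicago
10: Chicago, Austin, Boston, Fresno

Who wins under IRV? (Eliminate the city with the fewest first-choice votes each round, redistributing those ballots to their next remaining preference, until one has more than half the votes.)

Round 1: Austin 6, Boston 8, Fresno 8, Chicago 19. Austin eliminated.
Round 2: Boston 14, Fresno 8, Chicago 19. Fresno eliminated.
Round 3: Boston 22, Chicago 19. Boston has a majority (≥21).

Boston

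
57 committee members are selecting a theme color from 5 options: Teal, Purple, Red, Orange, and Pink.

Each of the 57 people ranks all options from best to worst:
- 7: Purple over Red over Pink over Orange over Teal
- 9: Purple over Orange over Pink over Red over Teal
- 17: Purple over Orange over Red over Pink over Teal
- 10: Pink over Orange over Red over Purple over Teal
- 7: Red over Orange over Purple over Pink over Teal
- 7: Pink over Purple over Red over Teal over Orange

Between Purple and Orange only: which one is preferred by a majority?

Purple is ranked above Orange on 40 ballots; Orange above Purple on 17.

Purple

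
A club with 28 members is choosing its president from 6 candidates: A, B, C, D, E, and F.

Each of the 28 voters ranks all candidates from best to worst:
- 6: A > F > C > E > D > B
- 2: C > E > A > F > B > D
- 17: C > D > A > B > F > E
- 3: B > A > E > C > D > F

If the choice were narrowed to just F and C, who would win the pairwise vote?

C

F is ranked above C on 6 ballots; C above F on 22.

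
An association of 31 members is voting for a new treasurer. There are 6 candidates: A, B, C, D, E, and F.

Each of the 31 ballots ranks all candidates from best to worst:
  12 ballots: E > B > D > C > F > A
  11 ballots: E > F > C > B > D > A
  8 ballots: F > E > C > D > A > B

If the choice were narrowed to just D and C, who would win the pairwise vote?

C

D is ranked above C on 12 ballots; C above D on 19.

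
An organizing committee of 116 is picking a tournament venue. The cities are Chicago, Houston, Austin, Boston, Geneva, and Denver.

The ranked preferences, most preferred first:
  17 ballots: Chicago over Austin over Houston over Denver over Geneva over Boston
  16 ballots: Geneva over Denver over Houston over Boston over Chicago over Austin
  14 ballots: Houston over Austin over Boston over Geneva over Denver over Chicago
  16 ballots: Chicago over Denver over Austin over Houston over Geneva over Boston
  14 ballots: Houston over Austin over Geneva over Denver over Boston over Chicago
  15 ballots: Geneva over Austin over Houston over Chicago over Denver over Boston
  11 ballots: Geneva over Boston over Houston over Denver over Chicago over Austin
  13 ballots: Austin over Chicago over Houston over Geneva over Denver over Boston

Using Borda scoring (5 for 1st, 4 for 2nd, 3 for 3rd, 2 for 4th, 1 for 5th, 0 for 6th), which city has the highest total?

Chicago: 17×5 + 16×1 + 14×0 + 16×5 + 14×0 + 15×2 + 11×1 + 13×4 = 274
Houston: 17×3 + 16×3 + 14×5 + 16×2 + 14×5 + 15×3 + 11×3 + 13×3 = 388
Austin: 17×4 + 16×0 + 14×4 + 16×3 + 14×4 + 15×4 + 11×0 + 13×5 = 353
Boston: 17×0 + 16×2 + 14×3 + 16×0 + 14×1 + 15×0 + 11×4 + 13×0 = 132
Geneva: 17×1 + 16×5 + 14×2 + 16×1 + 14×3 + 15×5 + 11×5 + 13×2 = 339
Denver: 17×2 + 16×4 + 14×1 + 16×4 + 14×2 + 15×1 + 11×2 + 13×1 = 254

Houston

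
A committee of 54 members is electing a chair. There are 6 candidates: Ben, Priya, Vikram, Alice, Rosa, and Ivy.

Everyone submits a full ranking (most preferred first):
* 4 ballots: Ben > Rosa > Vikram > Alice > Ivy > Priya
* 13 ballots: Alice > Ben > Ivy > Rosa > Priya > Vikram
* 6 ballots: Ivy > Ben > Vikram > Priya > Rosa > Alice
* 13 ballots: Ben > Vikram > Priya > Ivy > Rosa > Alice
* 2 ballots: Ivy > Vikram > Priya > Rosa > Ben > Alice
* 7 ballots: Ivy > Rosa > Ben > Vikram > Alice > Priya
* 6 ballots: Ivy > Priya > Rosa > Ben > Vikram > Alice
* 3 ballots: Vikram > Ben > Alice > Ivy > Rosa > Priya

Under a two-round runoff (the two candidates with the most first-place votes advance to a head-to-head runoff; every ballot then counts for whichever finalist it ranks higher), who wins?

Ben

Round 1 first-place votes: Ben 17, Priya 0, Vikram 3, Alice 13, Rosa 0, Ivy 21. Ivy and Ben advance.
Runoff: Ivy is ranked above Ben on 21 ballots, Ben above Ivy on 33.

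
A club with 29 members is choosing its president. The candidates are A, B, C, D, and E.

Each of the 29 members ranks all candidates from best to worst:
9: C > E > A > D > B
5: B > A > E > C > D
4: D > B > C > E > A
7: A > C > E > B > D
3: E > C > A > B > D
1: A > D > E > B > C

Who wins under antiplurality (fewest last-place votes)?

E

Last-place votes: A 4, B 9, C 1, D 15, E 0.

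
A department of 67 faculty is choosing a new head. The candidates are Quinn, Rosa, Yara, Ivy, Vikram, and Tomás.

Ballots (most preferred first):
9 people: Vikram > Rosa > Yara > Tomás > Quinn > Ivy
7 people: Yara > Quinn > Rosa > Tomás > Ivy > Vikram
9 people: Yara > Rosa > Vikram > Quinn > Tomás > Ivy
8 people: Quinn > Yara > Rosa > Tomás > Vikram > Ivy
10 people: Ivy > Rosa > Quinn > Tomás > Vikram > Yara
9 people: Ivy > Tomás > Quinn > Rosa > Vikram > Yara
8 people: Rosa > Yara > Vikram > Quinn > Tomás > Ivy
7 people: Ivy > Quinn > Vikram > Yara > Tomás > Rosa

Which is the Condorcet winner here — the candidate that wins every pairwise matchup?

Rosa vs Quinn: 36–31
Rosa vs Yara: 36–31
Rosa vs Ivy: 41–26
Rosa vs Vikram: 51–16
Rosa vs Tomás: 51–16
Rosa beats every other candidate.

Rosa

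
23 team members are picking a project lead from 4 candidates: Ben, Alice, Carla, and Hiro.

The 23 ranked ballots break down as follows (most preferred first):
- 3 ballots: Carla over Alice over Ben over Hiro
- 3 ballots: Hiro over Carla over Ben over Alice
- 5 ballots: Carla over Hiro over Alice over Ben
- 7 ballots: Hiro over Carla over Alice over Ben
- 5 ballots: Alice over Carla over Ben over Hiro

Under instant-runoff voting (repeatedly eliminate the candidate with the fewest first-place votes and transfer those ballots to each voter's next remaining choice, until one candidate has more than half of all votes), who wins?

Carla

Round 1: Ben 0, Alice 5, Carla 8, Hiro 10. Ben eliminated.
Round 2: Alice 5, Carla 8, Hiro 10. Alice eliminated.
Round 3: Carla 13, Hiro 10. Carla has a majority (≥12).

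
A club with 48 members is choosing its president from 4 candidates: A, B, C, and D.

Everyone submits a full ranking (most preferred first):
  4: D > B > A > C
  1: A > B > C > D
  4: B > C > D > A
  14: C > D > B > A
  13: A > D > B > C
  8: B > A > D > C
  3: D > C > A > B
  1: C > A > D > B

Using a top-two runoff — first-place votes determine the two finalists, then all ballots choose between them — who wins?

Round 1 first-place votes: A 14, B 12, C 15, D 7. C and A advance.
Runoff: C is ranked above A on 22 ballots, A above C on 26.

A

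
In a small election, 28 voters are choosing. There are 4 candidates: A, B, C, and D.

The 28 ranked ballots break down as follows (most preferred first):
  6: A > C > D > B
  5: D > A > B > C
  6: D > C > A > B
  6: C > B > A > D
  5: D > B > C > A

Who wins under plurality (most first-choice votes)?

D

First-place votes: A 6, B 0, C 6, D 16.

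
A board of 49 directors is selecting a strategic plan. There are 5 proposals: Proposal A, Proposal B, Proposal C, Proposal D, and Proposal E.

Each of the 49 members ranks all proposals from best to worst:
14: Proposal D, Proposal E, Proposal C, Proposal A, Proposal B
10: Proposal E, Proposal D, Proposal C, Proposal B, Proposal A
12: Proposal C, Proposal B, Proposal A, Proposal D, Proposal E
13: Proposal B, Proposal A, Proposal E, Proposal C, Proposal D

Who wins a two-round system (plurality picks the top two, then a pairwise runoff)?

Round 1 first-place votes: Proposal A 0, Proposal B 13, Proposal C 12, Proposal D 14, Proposal E 10. Proposal D and Proposal B advance.
Runoff: Proposal D is ranked above Proposal B on 24 ballots, Proposal B above Proposal D on 25.

Proposal B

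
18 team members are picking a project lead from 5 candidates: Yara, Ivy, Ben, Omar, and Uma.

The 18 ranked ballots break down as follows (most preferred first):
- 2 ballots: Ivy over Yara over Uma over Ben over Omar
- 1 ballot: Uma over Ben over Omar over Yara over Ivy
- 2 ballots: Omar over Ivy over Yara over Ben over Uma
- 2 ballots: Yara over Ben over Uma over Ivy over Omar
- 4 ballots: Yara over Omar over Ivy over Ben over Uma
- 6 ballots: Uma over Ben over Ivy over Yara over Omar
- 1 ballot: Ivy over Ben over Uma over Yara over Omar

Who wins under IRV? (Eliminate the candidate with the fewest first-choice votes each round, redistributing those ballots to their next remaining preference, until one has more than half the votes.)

Round 1: Yara 6, Ivy 3, Ben 0, Omar 2, Uma 7. Ben eliminated.
Round 2: Yara 6, Ivy 3, Omar 2, Uma 7. Omar eliminated.
Round 3: Yara 6, Ivy 5, Uma 7. Ivy eliminated.
Round 4: Yara 10, Uma 8. Yara has a majority (≥10).

Yara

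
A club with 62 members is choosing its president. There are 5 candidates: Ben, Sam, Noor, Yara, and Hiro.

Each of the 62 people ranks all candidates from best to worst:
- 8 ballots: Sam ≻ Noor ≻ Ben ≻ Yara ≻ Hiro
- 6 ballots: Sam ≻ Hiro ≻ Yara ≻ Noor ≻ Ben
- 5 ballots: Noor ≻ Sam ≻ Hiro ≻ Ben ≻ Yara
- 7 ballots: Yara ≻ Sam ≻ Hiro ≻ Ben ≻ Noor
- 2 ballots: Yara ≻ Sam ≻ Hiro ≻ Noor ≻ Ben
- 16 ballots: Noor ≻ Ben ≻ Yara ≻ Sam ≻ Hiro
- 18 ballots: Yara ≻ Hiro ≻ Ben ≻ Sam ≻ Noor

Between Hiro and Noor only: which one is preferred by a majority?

Hiro is ranked above Noor on 33 ballots; Noor above Hiro on 29.

Hiro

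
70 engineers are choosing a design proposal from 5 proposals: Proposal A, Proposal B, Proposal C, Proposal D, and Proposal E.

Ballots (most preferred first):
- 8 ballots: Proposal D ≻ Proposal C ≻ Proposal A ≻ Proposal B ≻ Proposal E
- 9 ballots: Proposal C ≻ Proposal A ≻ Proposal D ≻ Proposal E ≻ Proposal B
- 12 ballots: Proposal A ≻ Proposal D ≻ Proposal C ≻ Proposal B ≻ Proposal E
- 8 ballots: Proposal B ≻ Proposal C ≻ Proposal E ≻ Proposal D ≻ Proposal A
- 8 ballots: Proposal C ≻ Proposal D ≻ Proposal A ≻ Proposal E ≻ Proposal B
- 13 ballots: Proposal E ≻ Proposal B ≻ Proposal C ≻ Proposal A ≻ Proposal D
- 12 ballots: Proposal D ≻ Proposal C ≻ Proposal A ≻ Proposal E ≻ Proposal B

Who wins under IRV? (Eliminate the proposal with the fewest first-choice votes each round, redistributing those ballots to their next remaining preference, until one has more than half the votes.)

Round 1: Proposal A 12, Proposal B 8, Proposal C 17, Proposal D 20, Proposal E 13. Proposal B eliminated.
Round 2: Proposal A 12, Proposal C 25, Proposal D 20, Proposal E 13. Proposal A eliminated.
Round 3: Proposal C 25, Proposal D 32, Proposal E 13. Proposal E eliminated.
Round 4: Proposal C 38, Proposal D 32. Proposal C has a majority (≥36).

Proposal C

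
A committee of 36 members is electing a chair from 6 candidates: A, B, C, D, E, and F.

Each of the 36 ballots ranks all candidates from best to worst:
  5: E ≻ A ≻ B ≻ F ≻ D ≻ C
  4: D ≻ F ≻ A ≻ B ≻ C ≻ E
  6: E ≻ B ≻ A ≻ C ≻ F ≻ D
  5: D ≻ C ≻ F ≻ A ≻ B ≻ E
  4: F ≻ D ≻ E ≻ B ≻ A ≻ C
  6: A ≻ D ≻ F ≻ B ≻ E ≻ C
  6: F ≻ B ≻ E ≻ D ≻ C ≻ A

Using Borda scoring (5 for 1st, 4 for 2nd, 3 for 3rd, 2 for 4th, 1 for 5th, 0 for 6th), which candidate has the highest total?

A: 5×4 + 4×3 + 6×3 + 5×2 + 4×1 + 6×5 + 6×0 = 94
B: 5×3 + 4×2 + 6×4 + 5×1 + 4×2 + 6×2 + 6×4 = 96
C: 5×0 + 4×1 + 6×2 + 5×4 + 4×0 + 6×0 + 6×1 = 42
D: 5×1 + 4×5 + 6×0 + 5×5 + 4×4 + 6×4 + 6×2 = 102
E: 5×5 + 4×0 + 6×5 + 5×0 + 4×3 + 6×1 + 6×3 = 91
F: 5×2 + 4×4 + 6×1 + 5×3 + 4×5 + 6×3 + 6×5 = 115

F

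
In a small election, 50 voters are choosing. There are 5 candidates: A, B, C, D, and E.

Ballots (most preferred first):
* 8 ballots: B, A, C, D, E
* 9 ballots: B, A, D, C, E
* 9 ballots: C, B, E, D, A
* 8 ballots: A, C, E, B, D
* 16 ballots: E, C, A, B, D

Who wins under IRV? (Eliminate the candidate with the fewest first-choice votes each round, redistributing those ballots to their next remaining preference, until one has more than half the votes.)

Round 1: A 8, B 17, C 9, D 0, E 16. D eliminated.
Round 2: A 8, B 17, C 9, E 16. A eliminated.
Round 3: B 17, C 17, E 16. E eliminated.
Round 4: B 17, C 33. C has a majority (≥26).

C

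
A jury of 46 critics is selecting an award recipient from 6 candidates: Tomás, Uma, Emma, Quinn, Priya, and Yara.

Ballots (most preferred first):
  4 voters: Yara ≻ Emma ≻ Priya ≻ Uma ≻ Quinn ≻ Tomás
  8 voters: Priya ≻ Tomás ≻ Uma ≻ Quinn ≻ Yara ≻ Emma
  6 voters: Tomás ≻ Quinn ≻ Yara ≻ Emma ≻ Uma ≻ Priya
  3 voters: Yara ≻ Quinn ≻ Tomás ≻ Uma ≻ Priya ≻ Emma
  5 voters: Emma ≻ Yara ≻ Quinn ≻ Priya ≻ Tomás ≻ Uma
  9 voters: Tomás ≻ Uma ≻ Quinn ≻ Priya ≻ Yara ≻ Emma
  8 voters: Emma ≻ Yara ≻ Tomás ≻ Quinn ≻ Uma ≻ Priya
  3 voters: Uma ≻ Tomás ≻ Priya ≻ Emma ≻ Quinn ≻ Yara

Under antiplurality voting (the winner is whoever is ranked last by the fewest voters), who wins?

Last-place votes: Tomás 4, Uma 5, Emma 20, Quinn 0, Priya 14, Yara 3.

Quinn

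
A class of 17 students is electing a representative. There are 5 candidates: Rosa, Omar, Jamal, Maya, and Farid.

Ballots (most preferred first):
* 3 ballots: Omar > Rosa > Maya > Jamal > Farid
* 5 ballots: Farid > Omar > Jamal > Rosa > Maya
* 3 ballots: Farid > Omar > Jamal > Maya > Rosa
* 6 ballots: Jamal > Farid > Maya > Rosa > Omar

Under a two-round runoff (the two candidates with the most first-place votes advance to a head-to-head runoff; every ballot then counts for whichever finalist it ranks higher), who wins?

Jamal

Round 1 first-place votes: Rosa 0, Omar 3, Jamal 6, Maya 0, Farid 8. Farid and Jamal advance.
Runoff: Farid is ranked above Jamal on 8 ballots, Jamal above Farid on 9.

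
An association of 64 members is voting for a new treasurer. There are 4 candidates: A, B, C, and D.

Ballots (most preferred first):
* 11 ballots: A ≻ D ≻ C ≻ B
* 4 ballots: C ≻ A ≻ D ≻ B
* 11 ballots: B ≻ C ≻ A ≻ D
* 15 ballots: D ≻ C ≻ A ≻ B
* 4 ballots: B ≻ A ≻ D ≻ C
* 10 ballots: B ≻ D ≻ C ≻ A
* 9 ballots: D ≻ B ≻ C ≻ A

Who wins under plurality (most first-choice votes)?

First-place votes: A 11, B 25, C 4, D 24.

B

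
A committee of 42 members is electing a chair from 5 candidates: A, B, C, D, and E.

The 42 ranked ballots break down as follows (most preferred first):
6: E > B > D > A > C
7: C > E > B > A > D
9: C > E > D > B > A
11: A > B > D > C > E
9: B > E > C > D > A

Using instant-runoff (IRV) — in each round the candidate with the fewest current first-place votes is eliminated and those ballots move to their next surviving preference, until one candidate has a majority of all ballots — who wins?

Round 1: A 11, B 9, C 16, D 0, E 6. D eliminated.
Round 2: A 11, B 9, C 16, E 6. E eliminated.
Round 3: A 11, B 15, C 16. A eliminated.
Round 4: B 26, C 16. B has a majority (≥22).

B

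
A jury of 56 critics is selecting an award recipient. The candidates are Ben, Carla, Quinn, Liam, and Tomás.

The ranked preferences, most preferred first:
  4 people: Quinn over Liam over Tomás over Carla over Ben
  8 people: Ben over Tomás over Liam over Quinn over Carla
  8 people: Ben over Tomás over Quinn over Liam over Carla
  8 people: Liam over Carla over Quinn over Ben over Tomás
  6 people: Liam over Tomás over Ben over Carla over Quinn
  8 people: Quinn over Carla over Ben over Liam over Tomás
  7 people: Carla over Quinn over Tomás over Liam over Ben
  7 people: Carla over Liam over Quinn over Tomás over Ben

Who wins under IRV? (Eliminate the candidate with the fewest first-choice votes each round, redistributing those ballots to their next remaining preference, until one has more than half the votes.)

Round 1: Ben 16, Carla 14, Quinn 12, Liam 14, Tomás 0. Tomás eliminated.
Round 2: Ben 16, Carla 14, Quinn 12, Liam 14. Quinn eliminated.
Round 3: Ben 16, Carla 22, Liam 18. Ben eliminated.
Round 4: Carla 22, Liam 34. Liam has a majority (≥29).

Liam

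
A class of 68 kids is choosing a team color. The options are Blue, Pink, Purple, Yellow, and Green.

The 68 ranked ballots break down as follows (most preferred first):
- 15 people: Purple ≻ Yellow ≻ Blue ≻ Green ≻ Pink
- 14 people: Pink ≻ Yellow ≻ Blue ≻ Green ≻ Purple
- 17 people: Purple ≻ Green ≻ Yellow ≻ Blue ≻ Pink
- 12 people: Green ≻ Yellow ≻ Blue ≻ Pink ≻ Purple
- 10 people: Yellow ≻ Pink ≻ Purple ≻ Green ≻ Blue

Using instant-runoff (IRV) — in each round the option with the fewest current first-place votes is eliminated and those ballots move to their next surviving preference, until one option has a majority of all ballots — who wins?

Round 1: Blue 0, Pink 14, Purple 32, Yellow 10, Green 12. Blue eliminated.
Round 2: Pink 14, Purple 32, Yellow 10, Green 12. Yellow eliminated.
Round 3: Pink 24, Purple 32, Green 12. Green eliminated.
Round 4: Pink 36, Purple 32. Pink has a majority (≥35).

Pink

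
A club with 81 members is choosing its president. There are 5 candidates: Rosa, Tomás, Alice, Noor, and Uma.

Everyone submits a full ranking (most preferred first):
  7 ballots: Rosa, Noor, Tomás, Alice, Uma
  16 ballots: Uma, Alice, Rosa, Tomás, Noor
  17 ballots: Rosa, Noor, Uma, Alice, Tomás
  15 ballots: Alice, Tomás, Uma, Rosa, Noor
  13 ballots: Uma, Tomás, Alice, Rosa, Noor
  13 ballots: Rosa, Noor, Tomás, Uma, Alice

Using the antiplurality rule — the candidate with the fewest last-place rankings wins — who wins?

Last-place votes: Rosa 0, Tomás 17, Alice 13, Noor 44, Uma 7.

Rosa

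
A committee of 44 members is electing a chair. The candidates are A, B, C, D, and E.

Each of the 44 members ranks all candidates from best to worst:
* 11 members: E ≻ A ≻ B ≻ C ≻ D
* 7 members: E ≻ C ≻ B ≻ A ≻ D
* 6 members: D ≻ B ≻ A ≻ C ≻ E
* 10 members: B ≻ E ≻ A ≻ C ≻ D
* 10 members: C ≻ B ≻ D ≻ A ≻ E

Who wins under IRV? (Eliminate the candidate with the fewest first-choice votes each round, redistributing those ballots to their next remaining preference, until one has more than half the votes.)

Round 1: A 0, B 10, C 10, D 6, E 18. A eliminated.
Round 2: B 10, C 10, D 6, E 18. D eliminated.
Round 3: B 16, C 10, E 18. C eliminated.
Round 4: B 26, E 18. B has a majority (≥23).

B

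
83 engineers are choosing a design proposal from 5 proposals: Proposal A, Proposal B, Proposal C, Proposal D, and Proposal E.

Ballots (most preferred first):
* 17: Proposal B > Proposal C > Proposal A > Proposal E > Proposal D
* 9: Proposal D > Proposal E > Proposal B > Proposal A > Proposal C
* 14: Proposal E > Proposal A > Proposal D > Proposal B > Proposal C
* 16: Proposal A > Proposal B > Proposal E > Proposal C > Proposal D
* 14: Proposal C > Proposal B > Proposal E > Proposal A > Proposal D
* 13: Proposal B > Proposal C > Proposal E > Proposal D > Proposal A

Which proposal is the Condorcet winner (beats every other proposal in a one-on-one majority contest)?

Proposal B

Proposal B vs Proposal A: 53–30
Proposal B vs Proposal C: 69–14
Proposal B vs Proposal D: 60–23
Proposal B vs Proposal E: 60–23
Proposal B beats every other proposal.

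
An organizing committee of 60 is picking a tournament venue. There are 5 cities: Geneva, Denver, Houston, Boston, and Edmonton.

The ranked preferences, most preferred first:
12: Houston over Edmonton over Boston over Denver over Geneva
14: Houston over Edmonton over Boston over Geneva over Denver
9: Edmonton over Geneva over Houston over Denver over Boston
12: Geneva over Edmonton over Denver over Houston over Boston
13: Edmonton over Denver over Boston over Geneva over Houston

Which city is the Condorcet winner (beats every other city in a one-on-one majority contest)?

Edmonton vs Geneva: 48–12
Edmonton vs Denver: 60–0
Edmonton vs Houston: 34–26
Edmonton vs Boston: 60–0
Edmonton beats every other city.

Edmonton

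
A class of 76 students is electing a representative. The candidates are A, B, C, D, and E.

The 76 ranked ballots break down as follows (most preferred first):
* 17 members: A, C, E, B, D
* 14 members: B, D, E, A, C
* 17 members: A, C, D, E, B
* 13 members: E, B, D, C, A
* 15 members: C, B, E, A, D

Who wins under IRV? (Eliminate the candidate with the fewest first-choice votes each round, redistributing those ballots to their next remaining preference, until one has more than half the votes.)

B

Round 1: A 34, B 14, C 15, D 0, E 13. D eliminated.
Round 2: A 34, B 14, C 15, E 13. E eliminated.
Round 3: A 34, B 27, C 15. C eliminated.
Round 4: A 34, B 42. B has a majority (≥39).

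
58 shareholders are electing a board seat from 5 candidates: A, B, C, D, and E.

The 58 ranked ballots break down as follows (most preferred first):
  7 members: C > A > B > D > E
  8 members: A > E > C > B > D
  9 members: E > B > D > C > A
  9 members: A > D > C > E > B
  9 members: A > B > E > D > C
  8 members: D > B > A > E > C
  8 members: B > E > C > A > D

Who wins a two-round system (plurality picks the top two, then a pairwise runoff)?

A

Round 1 first-place votes: A 26, B 8, C 7, D 8, E 9. A and E advance.
Runoff: A is ranked above E on 41 ballots, E above A on 17.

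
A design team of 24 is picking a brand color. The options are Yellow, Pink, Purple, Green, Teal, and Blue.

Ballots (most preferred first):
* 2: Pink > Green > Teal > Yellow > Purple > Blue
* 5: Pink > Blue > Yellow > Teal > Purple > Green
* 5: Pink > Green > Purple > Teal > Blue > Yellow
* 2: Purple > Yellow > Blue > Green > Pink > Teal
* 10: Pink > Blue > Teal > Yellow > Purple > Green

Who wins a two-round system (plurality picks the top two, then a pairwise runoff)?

Pink

Round 1 first-place votes: Yellow 0, Pink 22, Purple 2, Green 0, Teal 0, Blue 0. Pink and Purple advance.
Runoff: Pink is ranked above Purple on 22 ballots, Purple above Pink on 2.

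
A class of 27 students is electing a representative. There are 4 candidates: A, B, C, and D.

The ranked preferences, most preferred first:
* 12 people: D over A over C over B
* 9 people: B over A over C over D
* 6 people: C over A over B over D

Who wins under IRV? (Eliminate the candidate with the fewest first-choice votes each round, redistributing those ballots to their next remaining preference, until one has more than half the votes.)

B

Round 1: A 0, B 9, C 6, D 12. A eliminated.
Round 2: B 9, C 6, D 12. C eliminated.
Round 3: B 15, D 12. B has a majority (≥14).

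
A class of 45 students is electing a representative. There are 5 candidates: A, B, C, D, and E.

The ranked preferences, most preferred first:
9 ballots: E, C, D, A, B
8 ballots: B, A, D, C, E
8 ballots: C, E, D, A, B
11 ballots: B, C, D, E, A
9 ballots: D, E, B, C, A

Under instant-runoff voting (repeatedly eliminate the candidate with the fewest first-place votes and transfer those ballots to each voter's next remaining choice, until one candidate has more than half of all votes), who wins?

E

Round 1: A 0, B 19, C 8, D 9, E 9. A eliminated.
Round 2: B 19, C 8, D 9, E 9. C eliminated.
Round 3: B 19, D 9, E 17. D eliminated.
Round 4: B 19, E 26. E has a majority (≥23).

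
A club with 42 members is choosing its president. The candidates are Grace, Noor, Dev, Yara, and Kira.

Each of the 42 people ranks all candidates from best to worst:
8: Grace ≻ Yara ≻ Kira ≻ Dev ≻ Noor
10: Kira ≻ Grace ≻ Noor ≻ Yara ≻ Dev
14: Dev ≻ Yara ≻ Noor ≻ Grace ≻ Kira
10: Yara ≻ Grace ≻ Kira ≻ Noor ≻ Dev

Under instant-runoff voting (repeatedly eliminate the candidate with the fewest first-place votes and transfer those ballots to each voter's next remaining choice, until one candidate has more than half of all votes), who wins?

Yara

Round 1: Grace 8, Noor 0, Dev 14, Yara 10, Kira 10. Noor eliminated.
Round 2: Grace 8, Dev 14, Yara 10, Kira 10. Grace eliminated.
Round 3: Dev 14, Yara 18, Kira 10. Kira eliminated.
Round 4: Dev 14, Yara 28. Yara has a majority (≥22).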